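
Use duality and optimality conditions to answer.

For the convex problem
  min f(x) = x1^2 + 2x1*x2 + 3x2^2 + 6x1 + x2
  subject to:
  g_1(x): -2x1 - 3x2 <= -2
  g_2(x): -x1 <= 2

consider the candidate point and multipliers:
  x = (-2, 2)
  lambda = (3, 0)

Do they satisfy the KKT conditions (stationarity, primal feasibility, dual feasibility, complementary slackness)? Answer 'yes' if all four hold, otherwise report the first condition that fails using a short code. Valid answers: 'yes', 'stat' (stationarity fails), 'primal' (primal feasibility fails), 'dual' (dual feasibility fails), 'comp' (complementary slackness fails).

Gradient of f: grad f(x) = Q x + c = (6, 9)
Constraint values g_i(x) = a_i^T x - b_i:
  g_1((-2, 2)) = 0
  g_2((-2, 2)) = 0
Stationarity residual: grad f(x) + sum_i lambda_i a_i = (0, 0)
  -> stationarity OK
Primal feasibility (all g_i <= 0): OK
Dual feasibility (all lambda_i >= 0): OK
Complementary slackness (lambda_i * g_i(x) = 0 for all i): OK

Verdict: yes, KKT holds.

yes


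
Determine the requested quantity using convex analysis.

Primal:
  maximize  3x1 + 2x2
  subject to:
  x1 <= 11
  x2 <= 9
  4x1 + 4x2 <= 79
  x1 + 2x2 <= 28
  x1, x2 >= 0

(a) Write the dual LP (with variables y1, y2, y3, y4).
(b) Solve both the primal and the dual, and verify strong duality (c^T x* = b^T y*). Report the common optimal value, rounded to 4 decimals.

The standard primal-dual pair for 'max c^T x s.t. A x <= b, x >= 0' is:
  Dual:  min b^T y  s.t.  A^T y >= c,  y >= 0.

So the dual LP is:
  minimize  11y1 + 9y2 + 79y3 + 28y4
  subject to:
    y1 + 4y3 + y4 >= 3
    y2 + 4y3 + 2y4 >= 2
    y1, y2, y3, y4 >= 0

Solving the primal: x* = (11, 8.5).
  primal value c^T x* = 50.
Solving the dual: y* = (2, 0, 0, 1).
  dual value b^T y* = 50.
Strong duality: c^T x* = b^T y*. Confirmed.

50


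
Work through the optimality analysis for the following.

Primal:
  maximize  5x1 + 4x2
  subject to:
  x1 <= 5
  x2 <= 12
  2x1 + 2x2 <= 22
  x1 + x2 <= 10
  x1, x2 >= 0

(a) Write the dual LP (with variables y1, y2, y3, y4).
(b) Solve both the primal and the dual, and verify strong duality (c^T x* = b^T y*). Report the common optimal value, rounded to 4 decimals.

The standard primal-dual pair for 'max c^T x s.t. A x <= b, x >= 0' is:
  Dual:  min b^T y  s.t.  A^T y >= c,  y >= 0.

So the dual LP is:
  minimize  5y1 + 12y2 + 22y3 + 10y4
  subject to:
    y1 + 2y3 + y4 >= 5
    y2 + 2y3 + y4 >= 4
    y1, y2, y3, y4 >= 0

Solving the primal: x* = (5, 5).
  primal value c^T x* = 45.
Solving the dual: y* = (1, 0, 0, 4).
  dual value b^T y* = 45.
Strong duality: c^T x* = b^T y*. Confirmed.

45


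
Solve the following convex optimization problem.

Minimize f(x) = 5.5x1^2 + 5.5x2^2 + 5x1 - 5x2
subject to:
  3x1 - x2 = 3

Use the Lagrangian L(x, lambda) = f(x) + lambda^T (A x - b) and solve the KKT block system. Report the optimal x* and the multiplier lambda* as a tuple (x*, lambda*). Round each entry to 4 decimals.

Form the Lagrangian:
  L(x, lambda) = (1/2) x^T Q x + c^T x + lambda^T (A x - b)
Stationarity (grad_x L = 0): Q x + c + A^T lambda = 0.
Primal feasibility: A x = b.

This gives the KKT block system:
  [ Q   A^T ] [ x     ]   [-c ]
  [ A    0  ] [ lambda ] = [ b ]

Solving the linear system:
  x*      = (0.9909, -0.0273)
  lambda* = (-5.3)
  f(x*)   = 10.4955

x* = (0.9909, -0.0273), lambda* = (-5.3)


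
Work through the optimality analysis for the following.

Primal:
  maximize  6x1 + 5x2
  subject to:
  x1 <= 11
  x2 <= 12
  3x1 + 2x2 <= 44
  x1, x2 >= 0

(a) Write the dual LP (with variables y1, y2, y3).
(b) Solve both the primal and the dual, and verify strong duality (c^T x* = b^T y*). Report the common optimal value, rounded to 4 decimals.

The standard primal-dual pair for 'max c^T x s.t. A x <= b, x >= 0' is:
  Dual:  min b^T y  s.t.  A^T y >= c,  y >= 0.

So the dual LP is:
  minimize  11y1 + 12y2 + 44y3
  subject to:
    y1 + 3y3 >= 6
    y2 + 2y3 >= 5
    y1, y2, y3 >= 0

Solving the primal: x* = (6.6667, 12).
  primal value c^T x* = 100.
Solving the dual: y* = (0, 1, 2).
  dual value b^T y* = 100.
Strong duality: c^T x* = b^T y*. Confirmed.

100


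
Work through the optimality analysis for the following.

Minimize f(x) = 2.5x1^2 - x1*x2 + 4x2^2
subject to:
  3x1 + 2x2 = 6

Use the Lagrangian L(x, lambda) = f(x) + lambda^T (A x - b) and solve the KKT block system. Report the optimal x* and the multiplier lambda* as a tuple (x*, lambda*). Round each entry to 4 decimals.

Form the Lagrangian:
  L(x, lambda) = (1/2) x^T Q x + c^T x + lambda^T (A x - b)
Stationarity (grad_x L = 0): Q x + c + A^T lambda = 0.
Primal feasibility: A x = b.

This gives the KKT block system:
  [ Q   A^T ] [ x     ]   [-c ]
  [ A    0  ] [ lambda ] = [ b ]

Solving the linear system:
  x*      = (1.5, 0.75)
  lambda* = (-2.25)
  f(x*)   = 6.75

x* = (1.5, 0.75), lambda* = (-2.25)


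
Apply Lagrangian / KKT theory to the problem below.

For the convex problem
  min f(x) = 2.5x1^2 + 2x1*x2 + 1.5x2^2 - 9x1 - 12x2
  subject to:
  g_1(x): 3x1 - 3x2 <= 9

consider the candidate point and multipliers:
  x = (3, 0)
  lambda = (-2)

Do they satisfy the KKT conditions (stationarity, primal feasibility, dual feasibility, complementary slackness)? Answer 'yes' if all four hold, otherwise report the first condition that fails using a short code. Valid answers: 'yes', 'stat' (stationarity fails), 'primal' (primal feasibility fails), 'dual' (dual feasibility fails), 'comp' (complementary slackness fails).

Gradient of f: grad f(x) = Q x + c = (6, -6)
Constraint values g_i(x) = a_i^T x - b_i:
  g_1((3, 0)) = 0
Stationarity residual: grad f(x) + sum_i lambda_i a_i = (0, 0)
  -> stationarity OK
Primal feasibility (all g_i <= 0): OK
Dual feasibility (all lambda_i >= 0): FAILS
Complementary slackness (lambda_i * g_i(x) = 0 for all i): OK

Verdict: the first failing condition is dual_feasibility -> dual.

dual


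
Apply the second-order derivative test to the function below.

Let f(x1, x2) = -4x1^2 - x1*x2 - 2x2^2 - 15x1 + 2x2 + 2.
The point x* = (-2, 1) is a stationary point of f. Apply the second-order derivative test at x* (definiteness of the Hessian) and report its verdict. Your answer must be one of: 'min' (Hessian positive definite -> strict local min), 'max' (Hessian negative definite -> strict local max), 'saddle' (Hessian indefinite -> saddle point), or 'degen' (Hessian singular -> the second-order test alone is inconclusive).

Compute the Hessian H = grad^2 f:
  H = [[-8, -1], [-1, -4]]
Verify stationarity: grad f(x*) = H x* + g = (0, 0).
Eigenvalues of H: -8.2361, -3.7639.
Both eigenvalues < 0, so H is negative definite -> x* is a strict local max.

max


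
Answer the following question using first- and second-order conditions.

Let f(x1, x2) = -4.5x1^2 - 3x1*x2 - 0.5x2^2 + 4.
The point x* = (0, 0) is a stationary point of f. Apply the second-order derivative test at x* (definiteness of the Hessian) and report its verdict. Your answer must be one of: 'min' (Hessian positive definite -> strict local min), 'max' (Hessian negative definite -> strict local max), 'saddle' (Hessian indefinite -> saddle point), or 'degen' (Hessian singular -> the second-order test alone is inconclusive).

Compute the Hessian H = grad^2 f:
  H = [[-9, -3], [-3, -1]]
Verify stationarity: grad f(x*) = H x* + g = (0, 0).
Eigenvalues of H: -10, 0.
H has a zero eigenvalue (singular; negative semidefinite but not definite), so H is neither positive definite, negative definite, nor indefinite. The second-order test alone is inconclusive -> degen.
(Indeed, f is constant along the null direction of H through x*, so x* is not a strict local extremum.)

degen


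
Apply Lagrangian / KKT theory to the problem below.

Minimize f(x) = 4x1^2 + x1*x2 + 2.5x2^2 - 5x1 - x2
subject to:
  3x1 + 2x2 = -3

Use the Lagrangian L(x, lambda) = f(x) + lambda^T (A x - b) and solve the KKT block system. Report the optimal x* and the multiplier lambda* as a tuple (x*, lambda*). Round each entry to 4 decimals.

Form the Lagrangian:
  L(x, lambda) = (1/2) x^T Q x + c^T x + lambda^T (A x - b)
Stationarity (grad_x L = 0): Q x + c + A^T lambda = 0.
Primal feasibility: A x = b.

This gives the KKT block system:
  [ Q   A^T ] [ x     ]   [-c ]
  [ A    0  ] [ lambda ] = [ b ]

Solving the linear system:
  x*      = (-0.3846, -0.9231)
  lambda* = (3)
  f(x*)   = 5.9231

x* = (-0.3846, -0.9231), lambda* = (3)


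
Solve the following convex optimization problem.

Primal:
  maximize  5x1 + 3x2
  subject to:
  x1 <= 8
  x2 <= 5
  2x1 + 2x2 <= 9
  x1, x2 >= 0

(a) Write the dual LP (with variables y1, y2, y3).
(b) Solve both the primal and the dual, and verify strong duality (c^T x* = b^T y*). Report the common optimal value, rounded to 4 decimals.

The standard primal-dual pair for 'max c^T x s.t. A x <= b, x >= 0' is:
  Dual:  min b^T y  s.t.  A^T y >= c,  y >= 0.

So the dual LP is:
  minimize  8y1 + 5y2 + 9y3
  subject to:
    y1 + 2y3 >= 5
    y2 + 2y3 >= 3
    y1, y2, y3 >= 0

Solving the primal: x* = (4.5, 0).
  primal value c^T x* = 22.5.
Solving the dual: y* = (0, 0, 2.5).
  dual value b^T y* = 22.5.
Strong duality: c^T x* = b^T y*. Confirmed.

22.5


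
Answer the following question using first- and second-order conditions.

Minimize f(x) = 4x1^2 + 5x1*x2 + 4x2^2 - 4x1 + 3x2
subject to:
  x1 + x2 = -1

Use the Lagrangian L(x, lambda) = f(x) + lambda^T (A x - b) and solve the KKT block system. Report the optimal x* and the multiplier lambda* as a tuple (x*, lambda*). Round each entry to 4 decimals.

Form the Lagrangian:
  L(x, lambda) = (1/2) x^T Q x + c^T x + lambda^T (A x - b)
Stationarity (grad_x L = 0): Q x + c + A^T lambda = 0.
Primal feasibility: A x = b.

This gives the KKT block system:
  [ Q   A^T ] [ x     ]   [-c ]
  [ A    0  ] [ lambda ] = [ b ]

Solving the linear system:
  x*      = (0.6667, -1.6667)
  lambda* = (7)
  f(x*)   = -0.3333

x* = (0.6667, -1.6667), lambda* = (7)


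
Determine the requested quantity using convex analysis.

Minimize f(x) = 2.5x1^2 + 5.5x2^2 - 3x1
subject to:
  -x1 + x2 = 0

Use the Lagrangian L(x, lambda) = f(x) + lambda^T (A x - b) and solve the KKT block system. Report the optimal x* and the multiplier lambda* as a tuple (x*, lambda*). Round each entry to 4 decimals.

Form the Lagrangian:
  L(x, lambda) = (1/2) x^T Q x + c^T x + lambda^T (A x - b)
Stationarity (grad_x L = 0): Q x + c + A^T lambda = 0.
Primal feasibility: A x = b.

This gives the KKT block system:
  [ Q   A^T ] [ x     ]   [-c ]
  [ A    0  ] [ lambda ] = [ b ]

Solving the linear system:
  x*      = (0.1875, 0.1875)
  lambda* = (-2.0625)
  f(x*)   = -0.2812

x* = (0.1875, 0.1875), lambda* = (-2.0625)


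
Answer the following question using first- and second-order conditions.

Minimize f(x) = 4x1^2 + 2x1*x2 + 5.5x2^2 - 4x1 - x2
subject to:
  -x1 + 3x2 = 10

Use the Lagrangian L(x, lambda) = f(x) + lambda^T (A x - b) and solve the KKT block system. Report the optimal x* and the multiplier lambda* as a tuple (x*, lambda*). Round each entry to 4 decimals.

Form the Lagrangian:
  L(x, lambda) = (1/2) x^T Q x + c^T x + lambda^T (A x - b)
Stationarity (grad_x L = 0): Q x + c + A^T lambda = 0.
Primal feasibility: A x = b.

This gives the KKT block system:
  [ Q   A^T ] [ x     ]   [-c ]
  [ A    0  ] [ lambda ] = [ b ]

Solving the linear system:
  x*      = (-1.3789, 2.8737)
  lambda* = (-9.2842)
  f(x*)   = 47.7421

x* = (-1.3789, 2.8737), lambda* = (-9.2842)


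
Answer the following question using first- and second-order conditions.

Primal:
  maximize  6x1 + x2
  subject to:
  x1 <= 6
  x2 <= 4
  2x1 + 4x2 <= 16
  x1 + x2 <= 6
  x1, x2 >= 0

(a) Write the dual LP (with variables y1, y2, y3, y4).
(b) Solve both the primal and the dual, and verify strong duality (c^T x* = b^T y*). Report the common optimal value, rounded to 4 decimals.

The standard primal-dual pair for 'max c^T x s.t. A x <= b, x >= 0' is:
  Dual:  min b^T y  s.t.  A^T y >= c,  y >= 0.

So the dual LP is:
  minimize  6y1 + 4y2 + 16y3 + 6y4
  subject to:
    y1 + 2y3 + y4 >= 6
    y2 + 4y3 + y4 >= 1
    y1, y2, y3, y4 >= 0

Solving the primal: x* = (6, 0).
  primal value c^T x* = 36.
Solving the dual: y* = (0, 0, 0, 6).
  dual value b^T y* = 36.
Strong duality: c^T x* = b^T y*. Confirmed.

36


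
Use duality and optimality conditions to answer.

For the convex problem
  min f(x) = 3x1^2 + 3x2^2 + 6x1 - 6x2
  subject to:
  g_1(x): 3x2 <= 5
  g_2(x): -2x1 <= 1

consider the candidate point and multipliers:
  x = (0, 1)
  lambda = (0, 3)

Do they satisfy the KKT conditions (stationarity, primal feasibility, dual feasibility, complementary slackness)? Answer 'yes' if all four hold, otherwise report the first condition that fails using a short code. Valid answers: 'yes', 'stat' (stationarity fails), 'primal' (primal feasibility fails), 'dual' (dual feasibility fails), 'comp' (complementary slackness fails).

Gradient of f: grad f(x) = Q x + c = (6, 0)
Constraint values g_i(x) = a_i^T x - b_i:
  g_1((0, 1)) = -2
  g_2((0, 1)) = -1
Stationarity residual: grad f(x) + sum_i lambda_i a_i = (0, 0)
  -> stationarity OK
Primal feasibility (all g_i <= 0): OK
Dual feasibility (all lambda_i >= 0): OK
Complementary slackness (lambda_i * g_i(x) = 0 for all i): FAILS

Verdict: the first failing condition is complementary_slackness -> comp.

comp


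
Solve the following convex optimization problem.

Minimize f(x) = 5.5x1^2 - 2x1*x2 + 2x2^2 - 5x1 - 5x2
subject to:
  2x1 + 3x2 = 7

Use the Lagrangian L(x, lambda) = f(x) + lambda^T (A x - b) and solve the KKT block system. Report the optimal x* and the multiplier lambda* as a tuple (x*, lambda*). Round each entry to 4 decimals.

Form the Lagrangian:
  L(x, lambda) = (1/2) x^T Q x + c^T x + lambda^T (A x - b)
Stationarity (grad_x L = 0): Q x + c + A^T lambda = 0.
Primal feasibility: A x = b.

This gives the KKT block system:
  [ Q   A^T ] [ x     ]   [-c ]
  [ A    0  ] [ lambda ] = [ b ]

Solving the linear system:
  x*      = (0.8129, 1.7914)
  lambda* = (-0.1799)
  f(x*)   = -5.8813

x* = (0.8129, 1.7914), lambda* = (-0.1799)


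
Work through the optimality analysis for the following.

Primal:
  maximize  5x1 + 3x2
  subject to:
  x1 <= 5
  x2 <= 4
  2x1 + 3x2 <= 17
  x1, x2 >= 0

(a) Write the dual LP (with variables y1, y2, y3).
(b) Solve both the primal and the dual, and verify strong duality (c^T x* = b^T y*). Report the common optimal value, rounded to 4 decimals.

The standard primal-dual pair for 'max c^T x s.t. A x <= b, x >= 0' is:
  Dual:  min b^T y  s.t.  A^T y >= c,  y >= 0.

So the dual LP is:
  minimize  5y1 + 4y2 + 17y3
  subject to:
    y1 + 2y3 >= 5
    y2 + 3y3 >= 3
    y1, y2, y3 >= 0

Solving the primal: x* = (5, 2.3333).
  primal value c^T x* = 32.
Solving the dual: y* = (3, 0, 1).
  dual value b^T y* = 32.
Strong duality: c^T x* = b^T y*. Confirmed.

32


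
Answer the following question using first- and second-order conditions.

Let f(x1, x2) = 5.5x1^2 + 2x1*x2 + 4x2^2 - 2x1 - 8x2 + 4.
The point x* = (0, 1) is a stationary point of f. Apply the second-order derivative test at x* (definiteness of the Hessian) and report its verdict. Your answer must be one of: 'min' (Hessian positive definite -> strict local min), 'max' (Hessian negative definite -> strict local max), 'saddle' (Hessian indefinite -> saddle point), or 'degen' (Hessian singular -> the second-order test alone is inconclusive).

Compute the Hessian H = grad^2 f:
  H = [[11, 2], [2, 8]]
Verify stationarity: grad f(x*) = H x* + g = (0, 0).
Eigenvalues of H: 7, 12.
Both eigenvalues > 0, so H is positive definite -> x* is a strict local min.

min


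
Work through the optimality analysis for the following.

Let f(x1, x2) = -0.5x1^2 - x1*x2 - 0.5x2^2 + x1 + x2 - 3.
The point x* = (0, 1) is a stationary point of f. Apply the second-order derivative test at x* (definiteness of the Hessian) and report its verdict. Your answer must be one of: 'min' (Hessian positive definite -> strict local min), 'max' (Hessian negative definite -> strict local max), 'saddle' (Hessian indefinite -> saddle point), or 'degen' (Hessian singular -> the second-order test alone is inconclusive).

Compute the Hessian H = grad^2 f:
  H = [[-1, -1], [-1, -1]]
Verify stationarity: grad f(x*) = H x* + g = (0, 0).
Eigenvalues of H: -2, 0.
H has a zero eigenvalue (singular; negative semidefinite but not definite), so H is neither positive definite, negative definite, nor indefinite. The second-order test alone is inconclusive -> degen.
(Indeed, f is constant along the null direction of H through x*, so x* is not a strict local extremum.)

degen


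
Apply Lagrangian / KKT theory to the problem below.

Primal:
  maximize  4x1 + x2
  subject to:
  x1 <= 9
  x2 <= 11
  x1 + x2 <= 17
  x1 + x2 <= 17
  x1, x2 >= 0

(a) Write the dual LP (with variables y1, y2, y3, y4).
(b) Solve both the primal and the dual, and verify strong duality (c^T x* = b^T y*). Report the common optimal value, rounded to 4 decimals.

The standard primal-dual pair for 'max c^T x s.t. A x <= b, x >= 0' is:
  Dual:  min b^T y  s.t.  A^T y >= c,  y >= 0.

So the dual LP is:
  minimize  9y1 + 11y2 + 17y3 + 17y4
  subject to:
    y1 + y3 + y4 >= 4
    y2 + y3 + y4 >= 1
    y1, y2, y3, y4 >= 0

Solving the primal: x* = (9, 8).
  primal value c^T x* = 44.
Solving the dual: y* = (3, 0, 1, 0).
  dual value b^T y* = 44.
Strong duality: c^T x* = b^T y*. Confirmed.

44


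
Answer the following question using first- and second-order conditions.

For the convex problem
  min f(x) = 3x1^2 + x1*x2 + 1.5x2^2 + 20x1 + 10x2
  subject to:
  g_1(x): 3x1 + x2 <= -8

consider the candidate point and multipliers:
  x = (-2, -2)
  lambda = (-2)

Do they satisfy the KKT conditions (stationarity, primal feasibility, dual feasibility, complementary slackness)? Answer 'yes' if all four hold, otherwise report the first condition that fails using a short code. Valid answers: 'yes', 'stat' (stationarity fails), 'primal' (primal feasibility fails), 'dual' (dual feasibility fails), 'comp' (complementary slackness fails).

Gradient of f: grad f(x) = Q x + c = (6, 2)
Constraint values g_i(x) = a_i^T x - b_i:
  g_1((-2, -2)) = 0
Stationarity residual: grad f(x) + sum_i lambda_i a_i = (0, 0)
  -> stationarity OK
Primal feasibility (all g_i <= 0): OK
Dual feasibility (all lambda_i >= 0): FAILS
Complementary slackness (lambda_i * g_i(x) = 0 for all i): OK

Verdict: the first failing condition is dual_feasibility -> dual.

dual


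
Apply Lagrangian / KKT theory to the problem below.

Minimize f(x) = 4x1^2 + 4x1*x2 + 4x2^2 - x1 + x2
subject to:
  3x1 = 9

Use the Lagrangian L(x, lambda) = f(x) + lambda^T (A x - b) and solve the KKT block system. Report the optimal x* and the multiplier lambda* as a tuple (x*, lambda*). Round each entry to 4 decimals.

Form the Lagrangian:
  L(x, lambda) = (1/2) x^T Q x + c^T x + lambda^T (A x - b)
Stationarity (grad_x L = 0): Q x + c + A^T lambda = 0.
Primal feasibility: A x = b.

This gives the KKT block system:
  [ Q   A^T ] [ x     ]   [-c ]
  [ A    0  ] [ lambda ] = [ b ]

Solving the linear system:
  x*      = (3, -1.625)
  lambda* = (-5.5)
  f(x*)   = 22.4375

x* = (3, -1.625), lambda* = (-5.5)


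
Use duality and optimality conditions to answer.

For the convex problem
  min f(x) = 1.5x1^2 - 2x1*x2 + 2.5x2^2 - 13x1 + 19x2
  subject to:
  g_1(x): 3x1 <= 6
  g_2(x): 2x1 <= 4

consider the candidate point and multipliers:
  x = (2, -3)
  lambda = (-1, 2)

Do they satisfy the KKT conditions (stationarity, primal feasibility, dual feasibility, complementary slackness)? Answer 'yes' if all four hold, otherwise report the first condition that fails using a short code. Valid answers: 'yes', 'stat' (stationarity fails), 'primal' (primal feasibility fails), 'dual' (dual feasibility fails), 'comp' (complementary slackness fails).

Gradient of f: grad f(x) = Q x + c = (-1, 0)
Constraint values g_i(x) = a_i^T x - b_i:
  g_1((2, -3)) = 0
  g_2((2, -3)) = 0
Stationarity residual: grad f(x) + sum_i lambda_i a_i = (0, 0)
  -> stationarity OK
Primal feasibility (all g_i <= 0): OK
Dual feasibility (all lambda_i >= 0): FAILS
Complementary slackness (lambda_i * g_i(x) = 0 for all i): OK

Verdict: the first failing condition is dual_feasibility -> dual.

dual


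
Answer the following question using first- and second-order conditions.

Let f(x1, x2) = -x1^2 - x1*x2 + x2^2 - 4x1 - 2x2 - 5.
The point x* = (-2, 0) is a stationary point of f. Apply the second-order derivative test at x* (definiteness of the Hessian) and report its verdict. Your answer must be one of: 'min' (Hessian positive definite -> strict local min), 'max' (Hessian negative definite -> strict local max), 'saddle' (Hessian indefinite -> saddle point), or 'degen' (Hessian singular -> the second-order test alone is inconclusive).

Compute the Hessian H = grad^2 f:
  H = [[-2, -1], [-1, 2]]
Verify stationarity: grad f(x*) = H x* + g = (0, 0).
Eigenvalues of H: -2.2361, 2.2361.
Eigenvalues have mixed signs, so H is indefinite -> x* is a saddle point.

saddle


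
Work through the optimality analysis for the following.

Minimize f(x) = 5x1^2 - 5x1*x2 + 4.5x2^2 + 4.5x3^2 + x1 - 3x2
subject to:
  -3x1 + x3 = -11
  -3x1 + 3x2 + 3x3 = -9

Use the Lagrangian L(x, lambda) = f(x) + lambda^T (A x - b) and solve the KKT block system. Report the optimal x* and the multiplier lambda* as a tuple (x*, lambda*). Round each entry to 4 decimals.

Form the Lagrangian:
  L(x, lambda) = (1/2) x^T Q x + c^T x + lambda^T (A x - b)
Stationarity (grad_x L = 0): Q x + c + A^T lambda = 0.
Primal feasibility: A x = b.

This gives the KKT block system:
  [ Q   A^T ] [ x     ]   [-c ]
  [ A    0  ] [ lambda ] = [ b ]

Solving the linear system:
  x*      = (3.2245, 1.551, -1.3265)
  lambda* = (6.7755, 1.7211)
  f(x*)   = 44.2959

x* = (3.2245, 1.551, -1.3265), lambda* = (6.7755, 1.7211)


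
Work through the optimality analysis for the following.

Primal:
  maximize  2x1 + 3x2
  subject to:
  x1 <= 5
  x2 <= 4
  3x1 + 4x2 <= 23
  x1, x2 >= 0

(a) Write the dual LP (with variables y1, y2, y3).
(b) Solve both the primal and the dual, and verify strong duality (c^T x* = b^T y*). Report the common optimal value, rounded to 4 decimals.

The standard primal-dual pair for 'max c^T x s.t. A x <= b, x >= 0' is:
  Dual:  min b^T y  s.t.  A^T y >= c,  y >= 0.

So the dual LP is:
  minimize  5y1 + 4y2 + 23y3
  subject to:
    y1 + 3y3 >= 2
    y2 + 4y3 >= 3
    y1, y2, y3 >= 0

Solving the primal: x* = (2.3333, 4).
  primal value c^T x* = 16.6667.
Solving the dual: y* = (0, 0.3333, 0.6667).
  dual value b^T y* = 16.6667.
Strong duality: c^T x* = b^T y*. Confirmed.

16.6667


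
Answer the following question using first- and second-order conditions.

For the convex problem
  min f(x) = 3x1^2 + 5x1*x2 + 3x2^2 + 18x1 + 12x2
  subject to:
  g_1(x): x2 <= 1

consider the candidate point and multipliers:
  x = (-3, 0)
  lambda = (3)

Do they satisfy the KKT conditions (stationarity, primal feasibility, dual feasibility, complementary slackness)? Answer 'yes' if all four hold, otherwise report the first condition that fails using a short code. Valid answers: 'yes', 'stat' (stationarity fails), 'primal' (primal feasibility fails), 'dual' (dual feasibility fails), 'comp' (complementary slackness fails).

Gradient of f: grad f(x) = Q x + c = (0, -3)
Constraint values g_i(x) = a_i^T x - b_i:
  g_1((-3, 0)) = -1
Stationarity residual: grad f(x) + sum_i lambda_i a_i = (0, 0)
  -> stationarity OK
Primal feasibility (all g_i <= 0): OK
Dual feasibility (all lambda_i >= 0): OK
Complementary slackness (lambda_i * g_i(x) = 0 for all i): FAILS

Verdict: the first failing condition is complementary_slackness -> comp.

comp


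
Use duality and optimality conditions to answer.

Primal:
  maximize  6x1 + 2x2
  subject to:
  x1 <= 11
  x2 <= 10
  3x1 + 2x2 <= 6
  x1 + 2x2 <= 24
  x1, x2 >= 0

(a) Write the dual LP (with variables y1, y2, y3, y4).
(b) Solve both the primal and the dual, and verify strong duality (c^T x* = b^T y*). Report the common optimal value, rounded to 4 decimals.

The standard primal-dual pair for 'max c^T x s.t. A x <= b, x >= 0' is:
  Dual:  min b^T y  s.t.  A^T y >= c,  y >= 0.

So the dual LP is:
  minimize  11y1 + 10y2 + 6y3 + 24y4
  subject to:
    y1 + 3y3 + y4 >= 6
    y2 + 2y3 + 2y4 >= 2
    y1, y2, y3, y4 >= 0

Solving the primal: x* = (2, 0).
  primal value c^T x* = 12.
Solving the dual: y* = (0, 0, 2, 0).
  dual value b^T y* = 12.
Strong duality: c^T x* = b^T y*. Confirmed.

12


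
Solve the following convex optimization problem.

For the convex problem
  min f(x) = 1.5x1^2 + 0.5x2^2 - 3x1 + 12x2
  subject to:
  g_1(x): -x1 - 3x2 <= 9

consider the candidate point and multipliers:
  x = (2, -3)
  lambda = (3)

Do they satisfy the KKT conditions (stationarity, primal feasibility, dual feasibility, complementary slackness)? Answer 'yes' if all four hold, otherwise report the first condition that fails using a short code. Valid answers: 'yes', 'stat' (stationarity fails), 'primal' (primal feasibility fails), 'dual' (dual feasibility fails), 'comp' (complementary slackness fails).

Gradient of f: grad f(x) = Q x + c = (3, 9)
Constraint values g_i(x) = a_i^T x - b_i:
  g_1((2, -3)) = -2
Stationarity residual: grad f(x) + sum_i lambda_i a_i = (0, 0)
  -> stationarity OK
Primal feasibility (all g_i <= 0): OK
Dual feasibility (all lambda_i >= 0): OK
Complementary slackness (lambda_i * g_i(x) = 0 for all i): FAILS

Verdict: the first failing condition is complementary_slackness -> comp.

comp


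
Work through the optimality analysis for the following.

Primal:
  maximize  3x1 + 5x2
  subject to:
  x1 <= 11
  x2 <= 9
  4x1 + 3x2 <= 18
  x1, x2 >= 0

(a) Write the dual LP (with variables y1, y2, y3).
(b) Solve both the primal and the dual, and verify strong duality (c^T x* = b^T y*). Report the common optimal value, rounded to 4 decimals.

The standard primal-dual pair for 'max c^T x s.t. A x <= b, x >= 0' is:
  Dual:  min b^T y  s.t.  A^T y >= c,  y >= 0.

So the dual LP is:
  minimize  11y1 + 9y2 + 18y3
  subject to:
    y1 + 4y3 >= 3
    y2 + 3y3 >= 5
    y1, y2, y3 >= 0

Solving the primal: x* = (0, 6).
  primal value c^T x* = 30.
Solving the dual: y* = (0, 0, 1.6667).
  dual value b^T y* = 30.
Strong duality: c^T x* = b^T y*. Confirmed.

30


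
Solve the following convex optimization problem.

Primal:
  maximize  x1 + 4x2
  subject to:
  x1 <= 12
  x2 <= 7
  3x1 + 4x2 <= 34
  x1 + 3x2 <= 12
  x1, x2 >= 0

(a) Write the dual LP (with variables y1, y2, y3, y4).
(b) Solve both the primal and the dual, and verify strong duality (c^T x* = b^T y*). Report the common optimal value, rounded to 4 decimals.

The standard primal-dual pair for 'max c^T x s.t. A x <= b, x >= 0' is:
  Dual:  min b^T y  s.t.  A^T y >= c,  y >= 0.

So the dual LP is:
  minimize  12y1 + 7y2 + 34y3 + 12y4
  subject to:
    y1 + 3y3 + y4 >= 1
    y2 + 4y3 + 3y4 >= 4
    y1, y2, y3, y4 >= 0

Solving the primal: x* = (0, 4).
  primal value c^T x* = 16.
Solving the dual: y* = (0, 0, 0, 1.3333).
  dual value b^T y* = 16.
Strong duality: c^T x* = b^T y*. Confirmed.

16


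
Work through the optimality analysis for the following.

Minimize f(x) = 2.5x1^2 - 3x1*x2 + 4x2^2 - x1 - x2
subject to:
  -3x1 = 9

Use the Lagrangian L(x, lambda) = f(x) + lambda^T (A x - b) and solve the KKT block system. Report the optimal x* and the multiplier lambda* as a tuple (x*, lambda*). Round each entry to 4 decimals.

Form the Lagrangian:
  L(x, lambda) = (1/2) x^T Q x + c^T x + lambda^T (A x - b)
Stationarity (grad_x L = 0): Q x + c + A^T lambda = 0.
Primal feasibility: A x = b.

This gives the KKT block system:
  [ Q   A^T ] [ x     ]   [-c ]
  [ A    0  ] [ lambda ] = [ b ]

Solving the linear system:
  x*      = (-3, -1)
  lambda* = (-4.3333)
  f(x*)   = 21.5

x* = (-3, -1), lambda* = (-4.3333)


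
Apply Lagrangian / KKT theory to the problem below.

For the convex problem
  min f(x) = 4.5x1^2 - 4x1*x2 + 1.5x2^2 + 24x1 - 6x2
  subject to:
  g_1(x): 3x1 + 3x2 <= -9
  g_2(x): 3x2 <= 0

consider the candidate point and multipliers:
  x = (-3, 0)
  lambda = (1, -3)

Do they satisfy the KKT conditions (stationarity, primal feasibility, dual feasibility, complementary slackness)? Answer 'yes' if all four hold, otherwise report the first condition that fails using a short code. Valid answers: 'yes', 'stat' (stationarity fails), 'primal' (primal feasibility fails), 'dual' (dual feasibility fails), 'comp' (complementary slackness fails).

Gradient of f: grad f(x) = Q x + c = (-3, 6)
Constraint values g_i(x) = a_i^T x - b_i:
  g_1((-3, 0)) = 0
  g_2((-3, 0)) = 0
Stationarity residual: grad f(x) + sum_i lambda_i a_i = (0, 0)
  -> stationarity OK
Primal feasibility (all g_i <= 0): OK
Dual feasibility (all lambda_i >= 0): FAILS
Complementary slackness (lambda_i * g_i(x) = 0 for all i): OK

Verdict: the first failing condition is dual_feasibility -> dual.

dual


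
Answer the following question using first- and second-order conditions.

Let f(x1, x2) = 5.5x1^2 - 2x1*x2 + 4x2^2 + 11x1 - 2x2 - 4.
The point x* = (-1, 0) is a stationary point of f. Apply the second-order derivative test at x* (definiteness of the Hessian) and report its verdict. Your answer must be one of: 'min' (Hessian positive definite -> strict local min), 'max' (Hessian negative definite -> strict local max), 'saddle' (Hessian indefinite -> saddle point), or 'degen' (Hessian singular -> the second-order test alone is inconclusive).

Compute the Hessian H = grad^2 f:
  H = [[11, -2], [-2, 8]]
Verify stationarity: grad f(x*) = H x* + g = (0, 0).
Eigenvalues of H: 7, 12.
Both eigenvalues > 0, so H is positive definite -> x* is a strict local min.

min


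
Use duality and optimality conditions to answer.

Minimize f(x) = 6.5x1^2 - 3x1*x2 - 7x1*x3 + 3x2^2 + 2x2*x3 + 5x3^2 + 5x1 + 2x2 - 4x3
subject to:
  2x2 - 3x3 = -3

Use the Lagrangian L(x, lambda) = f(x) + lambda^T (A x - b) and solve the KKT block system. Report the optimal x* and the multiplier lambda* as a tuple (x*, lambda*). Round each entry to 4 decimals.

Form the Lagrangian:
  L(x, lambda) = (1/2) x^T Q x + c^T x + lambda^T (A x - b)
Stationarity (grad_x L = 0): Q x + c + A^T lambda = 0.
Primal feasibility: A x = b.

This gives the KKT block system:
  [ Q   A^T ] [ x     ]   [-c ]
  [ A    0  ] [ lambda ] = [ b ]

Solving the linear system:
  x*      = (-0.3144, -0.794, 0.4706)
  lambda* = (0.4398)
  f(x*)   = -1.8617

x* = (-0.3144, -0.794, 0.4706), lambda* = (0.4398)


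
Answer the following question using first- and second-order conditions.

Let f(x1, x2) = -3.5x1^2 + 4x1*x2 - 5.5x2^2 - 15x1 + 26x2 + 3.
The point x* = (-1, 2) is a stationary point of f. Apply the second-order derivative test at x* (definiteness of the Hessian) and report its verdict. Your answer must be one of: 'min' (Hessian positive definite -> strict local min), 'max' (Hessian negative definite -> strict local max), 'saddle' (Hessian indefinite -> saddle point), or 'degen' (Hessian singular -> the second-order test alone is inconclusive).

Compute the Hessian H = grad^2 f:
  H = [[-7, 4], [4, -11]]
Verify stationarity: grad f(x*) = H x* + g = (0, 0).
Eigenvalues of H: -13.4721, -4.5279.
Both eigenvalues < 0, so H is negative definite -> x* is a strict local max.

max


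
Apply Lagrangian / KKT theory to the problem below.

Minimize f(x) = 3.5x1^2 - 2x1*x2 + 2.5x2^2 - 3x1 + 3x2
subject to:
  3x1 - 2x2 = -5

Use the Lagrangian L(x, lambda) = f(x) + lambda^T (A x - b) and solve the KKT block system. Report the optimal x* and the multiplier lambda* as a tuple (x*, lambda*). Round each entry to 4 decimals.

Form the Lagrangian:
  L(x, lambda) = (1/2) x^T Q x + c^T x + lambda^T (A x - b)
Stationarity (grad_x L = 0): Q x + c + A^T lambda = 0.
Primal feasibility: A x = b.

This gives the KKT block system:
  [ Q   A^T ] [ x     ]   [-c ]
  [ A    0  ] [ lambda ] = [ b ]

Solving the linear system:
  x*      = (-1.2449, 0.6327)
  lambda* = (4.3265)
  f(x*)   = 13.6327

x* = (-1.2449, 0.6327), lambda* = (4.3265)


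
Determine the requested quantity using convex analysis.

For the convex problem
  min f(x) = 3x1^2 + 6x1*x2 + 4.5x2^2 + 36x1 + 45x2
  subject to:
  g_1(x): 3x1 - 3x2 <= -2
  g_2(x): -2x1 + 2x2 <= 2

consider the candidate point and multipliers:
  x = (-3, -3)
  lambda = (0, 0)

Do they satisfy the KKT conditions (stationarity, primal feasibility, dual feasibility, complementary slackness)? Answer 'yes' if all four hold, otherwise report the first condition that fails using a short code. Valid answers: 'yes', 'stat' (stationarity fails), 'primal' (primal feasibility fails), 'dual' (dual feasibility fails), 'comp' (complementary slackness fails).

Gradient of f: grad f(x) = Q x + c = (0, 0)
Constraint values g_i(x) = a_i^T x - b_i:
  g_1((-3, -3)) = 2
  g_2((-3, -3)) = -2
Stationarity residual: grad f(x) + sum_i lambda_i a_i = (0, 0)
  -> stationarity OK
Primal feasibility (all g_i <= 0): FAILS
Dual feasibility (all lambda_i >= 0): OK
Complementary slackness (lambda_i * g_i(x) = 0 for all i): OK

Verdict: the first failing condition is primal_feasibility -> primal.

primal


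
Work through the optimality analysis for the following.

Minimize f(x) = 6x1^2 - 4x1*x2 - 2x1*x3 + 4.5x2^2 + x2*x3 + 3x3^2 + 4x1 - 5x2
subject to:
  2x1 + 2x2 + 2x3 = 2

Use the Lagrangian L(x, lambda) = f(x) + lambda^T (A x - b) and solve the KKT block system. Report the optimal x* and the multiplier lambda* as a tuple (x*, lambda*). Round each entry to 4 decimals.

Form the Lagrangian:
  L(x, lambda) = (1/2) x^T Q x + c^T x + lambda^T (A x - b)
Stationarity (grad_x L = 0): Q x + c + A^T lambda = 0.
Primal feasibility: A x = b.

This gives the KKT block system:
  [ Q   A^T ] [ x     ]   [-c ]
  [ A    0  ] [ lambda ] = [ b ]

Solving the linear system:
  x*      = (0.0794, 0.7509, 0.1697)
  lambda* = (-0.8051)
  f(x*)   = -0.9134

x* = (0.0794, 0.7509, 0.1697), lambda* = (-0.8051)


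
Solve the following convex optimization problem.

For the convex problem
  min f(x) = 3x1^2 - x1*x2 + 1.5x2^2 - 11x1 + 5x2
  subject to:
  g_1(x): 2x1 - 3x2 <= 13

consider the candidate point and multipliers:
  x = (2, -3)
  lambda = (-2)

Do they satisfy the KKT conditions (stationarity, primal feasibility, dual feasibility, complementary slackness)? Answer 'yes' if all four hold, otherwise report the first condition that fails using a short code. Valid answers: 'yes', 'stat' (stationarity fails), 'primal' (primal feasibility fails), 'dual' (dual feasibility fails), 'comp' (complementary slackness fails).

Gradient of f: grad f(x) = Q x + c = (4, -6)
Constraint values g_i(x) = a_i^T x - b_i:
  g_1((2, -3)) = 0
Stationarity residual: grad f(x) + sum_i lambda_i a_i = (0, 0)
  -> stationarity OK
Primal feasibility (all g_i <= 0): OK
Dual feasibility (all lambda_i >= 0): FAILS
Complementary slackness (lambda_i * g_i(x) = 0 for all i): OK

Verdict: the first failing condition is dual_feasibility -> dual.

dual


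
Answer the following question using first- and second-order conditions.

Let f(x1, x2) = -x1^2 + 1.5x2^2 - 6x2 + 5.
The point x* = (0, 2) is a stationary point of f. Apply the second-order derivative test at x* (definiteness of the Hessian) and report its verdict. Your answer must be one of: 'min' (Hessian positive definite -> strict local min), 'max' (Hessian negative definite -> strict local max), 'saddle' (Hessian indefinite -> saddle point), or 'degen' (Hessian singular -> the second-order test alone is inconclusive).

Compute the Hessian H = grad^2 f:
  H = [[-2, 0], [0, 3]]
Verify stationarity: grad f(x*) = H x* + g = (0, 0).
Eigenvalues of H: -2, 3.
Eigenvalues have mixed signs, so H is indefinite -> x* is a saddle point.

saddle


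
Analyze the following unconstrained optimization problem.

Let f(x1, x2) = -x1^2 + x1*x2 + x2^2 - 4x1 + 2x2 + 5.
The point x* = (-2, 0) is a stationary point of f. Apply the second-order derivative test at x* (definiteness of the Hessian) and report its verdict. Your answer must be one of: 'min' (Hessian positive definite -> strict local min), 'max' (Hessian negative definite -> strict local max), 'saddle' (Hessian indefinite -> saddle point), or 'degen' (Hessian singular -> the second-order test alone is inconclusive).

Compute the Hessian H = grad^2 f:
  H = [[-2, 1], [1, 2]]
Verify stationarity: grad f(x*) = H x* + g = (0, 0).
Eigenvalues of H: -2.2361, 2.2361.
Eigenvalues have mixed signs, so H is indefinite -> x* is a saddle point.

saddle


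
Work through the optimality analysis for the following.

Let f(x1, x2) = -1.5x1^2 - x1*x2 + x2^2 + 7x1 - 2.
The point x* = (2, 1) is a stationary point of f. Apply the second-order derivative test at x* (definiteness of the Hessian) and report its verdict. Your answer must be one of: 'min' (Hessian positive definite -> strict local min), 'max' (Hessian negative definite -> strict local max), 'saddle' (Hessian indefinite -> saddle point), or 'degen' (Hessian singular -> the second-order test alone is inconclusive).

Compute the Hessian H = grad^2 f:
  H = [[-3, -1], [-1, 2]]
Verify stationarity: grad f(x*) = H x* + g = (0, 0).
Eigenvalues of H: -3.1926, 2.1926.
Eigenvalues have mixed signs, so H is indefinite -> x* is a saddle point.

saddle


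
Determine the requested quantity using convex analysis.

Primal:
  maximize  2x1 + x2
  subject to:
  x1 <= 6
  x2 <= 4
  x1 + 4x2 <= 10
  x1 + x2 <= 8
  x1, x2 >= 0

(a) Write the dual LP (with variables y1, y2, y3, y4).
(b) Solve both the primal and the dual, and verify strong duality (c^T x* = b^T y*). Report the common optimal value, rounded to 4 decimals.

The standard primal-dual pair for 'max c^T x s.t. A x <= b, x >= 0' is:
  Dual:  min b^T y  s.t.  A^T y >= c,  y >= 0.

So the dual LP is:
  minimize  6y1 + 4y2 + 10y3 + 8y4
  subject to:
    y1 + y3 + y4 >= 2
    y2 + 4y3 + y4 >= 1
    y1, y2, y3, y4 >= 0

Solving the primal: x* = (6, 1).
  primal value c^T x* = 13.
Solving the dual: y* = (1.75, 0, 0.25, 0).
  dual value b^T y* = 13.
Strong duality: c^T x* = b^T y*. Confirmed.

13


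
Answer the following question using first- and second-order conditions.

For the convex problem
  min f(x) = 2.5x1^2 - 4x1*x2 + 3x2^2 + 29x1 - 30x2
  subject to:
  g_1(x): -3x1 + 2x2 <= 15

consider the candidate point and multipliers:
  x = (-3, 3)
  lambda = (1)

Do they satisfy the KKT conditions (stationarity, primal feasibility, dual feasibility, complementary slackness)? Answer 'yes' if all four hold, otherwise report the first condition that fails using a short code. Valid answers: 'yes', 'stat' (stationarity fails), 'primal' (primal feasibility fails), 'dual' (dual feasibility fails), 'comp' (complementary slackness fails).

Gradient of f: grad f(x) = Q x + c = (2, 0)
Constraint values g_i(x) = a_i^T x - b_i:
  g_1((-3, 3)) = 0
Stationarity residual: grad f(x) + sum_i lambda_i a_i = (-1, 2)
  -> stationarity FAILS
Primal feasibility (all g_i <= 0): OK
Dual feasibility (all lambda_i >= 0): OK
Complementary slackness (lambda_i * g_i(x) = 0 for all i): OK

Verdict: the first failing condition is stationarity -> stat.

stat


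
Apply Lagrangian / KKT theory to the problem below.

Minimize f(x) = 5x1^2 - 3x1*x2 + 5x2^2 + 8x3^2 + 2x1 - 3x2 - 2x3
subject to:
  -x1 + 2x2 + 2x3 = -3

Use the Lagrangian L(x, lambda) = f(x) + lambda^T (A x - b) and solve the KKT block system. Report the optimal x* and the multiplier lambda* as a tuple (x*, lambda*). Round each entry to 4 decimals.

Form the Lagrangian:
  L(x, lambda) = (1/2) x^T Q x + c^T x + lambda^T (A x - b)
Stationarity (grad_x L = 0): Q x + c + A^T lambda = 0.
Primal feasibility: A x = b.

This gives the KKT block system:
  [ Q   A^T ] [ x     ]   [-c ]
  [ A    0  ] [ lambda ] = [ b ]

Solving the linear system:
  x*      = (0.1358, -0.8272, -0.6049)
  lambda* = (5.8395)
  f(x*)   = 10.7407

x* = (0.1358, -0.8272, -0.6049), lambda* = (5.8395)


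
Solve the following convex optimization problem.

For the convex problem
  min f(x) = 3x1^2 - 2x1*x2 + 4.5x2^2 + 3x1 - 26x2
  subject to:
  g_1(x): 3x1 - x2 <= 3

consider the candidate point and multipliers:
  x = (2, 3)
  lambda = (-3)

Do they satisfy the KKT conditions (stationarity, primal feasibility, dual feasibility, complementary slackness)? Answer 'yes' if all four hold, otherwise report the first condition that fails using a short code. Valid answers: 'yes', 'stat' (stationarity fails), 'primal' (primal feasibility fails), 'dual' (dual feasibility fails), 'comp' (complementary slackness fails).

Gradient of f: grad f(x) = Q x + c = (9, -3)
Constraint values g_i(x) = a_i^T x - b_i:
  g_1((2, 3)) = 0
Stationarity residual: grad f(x) + sum_i lambda_i a_i = (0, 0)
  -> stationarity OK
Primal feasibility (all g_i <= 0): OK
Dual feasibility (all lambda_i >= 0): FAILS
Complementary slackness (lambda_i * g_i(x) = 0 for all i): OK

Verdict: the first failing condition is dual_feasibility -> dual.

dual
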